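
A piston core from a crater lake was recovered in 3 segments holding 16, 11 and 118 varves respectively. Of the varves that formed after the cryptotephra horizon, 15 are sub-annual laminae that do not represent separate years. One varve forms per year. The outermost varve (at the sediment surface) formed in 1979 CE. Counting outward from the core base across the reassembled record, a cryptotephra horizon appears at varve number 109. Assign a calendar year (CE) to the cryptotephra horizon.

1958 CE

Total varves = 16 + 11 + 118 = 145.
145 − 109 = 36 varves lie beyond the cryptotephra horizon toward the sediment surface.
Excluding 15 false varves: 36 − 15 = 21.
The varve at the sediment surface is 1979 CE, so the cryptotephra horizon dates to 1979 − 21 = 1958 CE.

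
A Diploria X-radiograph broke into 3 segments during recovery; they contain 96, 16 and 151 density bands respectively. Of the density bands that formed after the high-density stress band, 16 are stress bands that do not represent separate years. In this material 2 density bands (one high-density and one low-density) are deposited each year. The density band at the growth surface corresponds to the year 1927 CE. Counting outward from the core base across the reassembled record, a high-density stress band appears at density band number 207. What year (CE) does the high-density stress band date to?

Total density bands = 96 + 16 + 151 = 263.
Between density band 207 and the growth surface there are 263 − 207 = 56 density bands.
56 − 16 false = 40 true density bands after the high-density stress band.
Dividing by 2 density bands per year: 40 / 2 = 20 years.
1927 − 20 = 1907 CE.

1907 CE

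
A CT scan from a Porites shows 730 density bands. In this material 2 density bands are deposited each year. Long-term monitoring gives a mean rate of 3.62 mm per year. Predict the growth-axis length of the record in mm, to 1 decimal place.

With 2 density bands per year, 730 / 2 = 365 years.
Predicted length = 3.62 mm/year × 365 years = 1321.3 mm.

1321.3 mm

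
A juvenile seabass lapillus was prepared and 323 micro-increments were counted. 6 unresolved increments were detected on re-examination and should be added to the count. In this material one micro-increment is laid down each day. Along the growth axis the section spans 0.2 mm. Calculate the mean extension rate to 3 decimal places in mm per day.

Adjusted count: 323 + 6 = 329 micro-increments.
Extension rate ≈ 0.2 / 329 = 0.001 mm per day.

0.001 mm per day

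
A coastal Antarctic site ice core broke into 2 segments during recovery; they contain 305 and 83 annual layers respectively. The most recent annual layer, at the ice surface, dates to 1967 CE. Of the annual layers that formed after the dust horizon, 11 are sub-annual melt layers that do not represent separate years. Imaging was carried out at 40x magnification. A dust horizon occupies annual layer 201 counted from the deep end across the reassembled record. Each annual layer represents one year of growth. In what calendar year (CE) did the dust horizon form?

Total annual layers = 305 + 83 = 388.
Between annual layer 201 and the ice surface there are 388 − 201 = 187 annual layers.
Excluding 11 false annual layers: 187 − 11 = 176.
1967 − 176 = 1791 CE.

1791 CE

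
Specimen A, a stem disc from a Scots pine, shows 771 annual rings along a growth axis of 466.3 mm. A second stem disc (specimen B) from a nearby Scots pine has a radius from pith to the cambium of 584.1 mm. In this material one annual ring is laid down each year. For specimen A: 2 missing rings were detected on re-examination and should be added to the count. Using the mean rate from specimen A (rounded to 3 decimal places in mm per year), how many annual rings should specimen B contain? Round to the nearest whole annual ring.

Specimen A: true annual ring count = 771 + 2 = 773.
A: Mean rate = 466.3 mm / 773 years ≈ 0.603 mm/yr.
B spans 584.1 / 0.603 = 968.66 years ≈ 969 annual rings.

969 annual rings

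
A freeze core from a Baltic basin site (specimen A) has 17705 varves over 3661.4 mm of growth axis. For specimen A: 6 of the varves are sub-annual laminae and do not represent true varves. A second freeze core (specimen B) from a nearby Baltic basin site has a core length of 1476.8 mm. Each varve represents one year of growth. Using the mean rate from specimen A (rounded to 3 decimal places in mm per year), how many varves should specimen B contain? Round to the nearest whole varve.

7134 varves

Specimen A: correcting the raw count gives 17705 − 6 = 17699 true varves.
A: 3661.4 mm over 17699 years gives 3661.4 / 17699 ≈ 0.207 mm/year.
For B, 1476.8 / 0.207 = 7134.30 years ≈ 7134 varves.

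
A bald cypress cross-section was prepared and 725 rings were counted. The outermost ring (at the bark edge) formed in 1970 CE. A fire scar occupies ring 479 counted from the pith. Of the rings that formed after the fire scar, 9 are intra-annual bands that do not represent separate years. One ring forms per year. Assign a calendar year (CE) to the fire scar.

Between ring 479 and the bark edge there are 725 − 479 = 246 rings.
246 − 9 false = 237 true rings after the fire scar.
1970 − 237 = 1733 CE.

1733 CE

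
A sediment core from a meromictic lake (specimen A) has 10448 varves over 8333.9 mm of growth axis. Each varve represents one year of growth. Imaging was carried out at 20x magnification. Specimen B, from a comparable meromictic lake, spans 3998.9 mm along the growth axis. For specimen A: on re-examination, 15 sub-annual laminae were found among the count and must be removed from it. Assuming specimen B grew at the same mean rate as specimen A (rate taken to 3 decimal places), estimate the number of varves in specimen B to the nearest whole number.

Specimen A: correcting the raw count gives 10448 − 15 = 10433 true varves.
A: Mean rate = 8333.9 mm / 10433 years ≈ 0.799 mm per year.
For B, 3998.9 / 0.799 = 5004.88 years ≈ 5005 varves.

5005 varves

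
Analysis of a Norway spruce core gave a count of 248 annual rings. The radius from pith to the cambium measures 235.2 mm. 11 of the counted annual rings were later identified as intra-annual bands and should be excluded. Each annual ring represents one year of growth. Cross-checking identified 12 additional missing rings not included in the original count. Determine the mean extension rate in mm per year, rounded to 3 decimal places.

0.945 mm per year

After corrections the count is 248 − 11 + 12 = 249 annual rings.
Mean rate = 235.2 mm / 249 years ≈ 0.945 mm per year.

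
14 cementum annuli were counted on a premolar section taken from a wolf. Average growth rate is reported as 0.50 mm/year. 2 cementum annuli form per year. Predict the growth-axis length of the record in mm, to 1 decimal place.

3.5 mm

With 2 cementum annuli per year, 14 / 2 = 7 years.
Length ≈ 0.50 × 7 = 3.5 mm.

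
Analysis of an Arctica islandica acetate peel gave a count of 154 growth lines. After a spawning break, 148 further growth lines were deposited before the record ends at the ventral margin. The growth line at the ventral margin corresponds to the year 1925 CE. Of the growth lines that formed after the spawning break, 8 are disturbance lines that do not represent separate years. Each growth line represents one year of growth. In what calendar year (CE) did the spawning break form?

1785 CE

148 growth lines post-date the spawning break.
Removing the 8 false growth lines leaves 148 − 8 = 140 true growth lines beyond the spawning break.
1925 − 140 = 1785 CE.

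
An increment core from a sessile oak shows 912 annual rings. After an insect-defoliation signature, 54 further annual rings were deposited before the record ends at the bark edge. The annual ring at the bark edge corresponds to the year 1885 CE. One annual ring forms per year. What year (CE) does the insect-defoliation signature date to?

1831 CE

There are 54 annual rings younger than the insect-defoliation signature.
1885 − 54 = 1831 CE.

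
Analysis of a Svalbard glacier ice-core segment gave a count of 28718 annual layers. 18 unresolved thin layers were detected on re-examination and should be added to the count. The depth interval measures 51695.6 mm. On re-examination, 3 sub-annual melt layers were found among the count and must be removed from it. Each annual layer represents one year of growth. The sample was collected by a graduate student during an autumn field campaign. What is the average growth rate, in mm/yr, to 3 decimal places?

After corrections the count is 28718 − 3 + 18 = 28733 annual layers.
Extension rate ≈ 51695.6 / 28733 = 1.799 mm/yr.

1.799 mm/yr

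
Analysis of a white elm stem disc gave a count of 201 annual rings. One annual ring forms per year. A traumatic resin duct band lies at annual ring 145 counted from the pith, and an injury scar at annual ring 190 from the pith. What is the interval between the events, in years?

Separation: 190 − 145 = 45 annual rings.
At one annual ring per year, 45 years elapsed between them.

45 yr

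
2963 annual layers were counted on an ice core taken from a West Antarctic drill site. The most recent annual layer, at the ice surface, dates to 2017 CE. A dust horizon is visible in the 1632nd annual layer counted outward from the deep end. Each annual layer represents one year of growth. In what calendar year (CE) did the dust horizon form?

Between annual layer 1632 and the ice surface there are 2963 − 1632 = 1331 annual layers.
Counting back 1331 years from 2017 CE places the dust horizon in 2017 − 1331 = 686 CE.

686 CE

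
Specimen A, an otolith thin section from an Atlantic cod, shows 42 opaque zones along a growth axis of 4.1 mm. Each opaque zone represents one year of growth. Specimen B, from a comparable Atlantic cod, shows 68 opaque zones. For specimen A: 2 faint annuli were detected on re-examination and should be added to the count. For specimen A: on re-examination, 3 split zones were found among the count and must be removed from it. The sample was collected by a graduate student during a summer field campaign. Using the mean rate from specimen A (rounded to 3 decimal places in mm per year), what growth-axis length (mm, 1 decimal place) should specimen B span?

6.8 mm

Specimen A: correcting the raw count gives 42 − 3 + 2 = 41 true opaque zones.
A: Mean rate = 4.1 mm / 41 years ≈ 0.100 mm/year.
Length of B = 0.100 × 68 = 6.8 mm.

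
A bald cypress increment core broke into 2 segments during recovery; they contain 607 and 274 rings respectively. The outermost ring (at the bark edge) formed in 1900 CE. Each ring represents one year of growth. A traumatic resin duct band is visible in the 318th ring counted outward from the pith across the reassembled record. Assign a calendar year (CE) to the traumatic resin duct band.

1337 CE

Total rings = 607 + 274 = 881.
Between ring 318 and the bark edge there are 881 − 318 = 563 rings.
1900 − 563 = 1337 CE.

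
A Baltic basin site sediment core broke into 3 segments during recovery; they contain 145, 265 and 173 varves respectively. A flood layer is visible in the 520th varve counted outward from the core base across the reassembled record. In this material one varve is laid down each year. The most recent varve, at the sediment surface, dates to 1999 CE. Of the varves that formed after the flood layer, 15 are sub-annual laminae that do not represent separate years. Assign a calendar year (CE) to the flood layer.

1951 CE

Total varves = 145 + 265 + 173 = 583.
Between varve 520 and the sediment surface there are 583 − 520 = 63 varves.
Removing the 15 false varves leaves 63 − 15 = 48 true varves beyond the flood layer.
1999 − 48 = 1951 CE.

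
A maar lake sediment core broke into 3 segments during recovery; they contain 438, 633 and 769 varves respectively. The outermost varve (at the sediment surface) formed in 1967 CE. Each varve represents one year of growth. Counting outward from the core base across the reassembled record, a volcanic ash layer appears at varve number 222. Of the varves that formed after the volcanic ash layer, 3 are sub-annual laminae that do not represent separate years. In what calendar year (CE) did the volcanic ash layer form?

352 CE

Total varves = 438 + 633 + 769 = 1840.
1840 − 222 = 1618 varves lie beyond the volcanic ash layer toward the sediment surface.
1618 − 3 false = 1615 true varves after the volcanic ash layer.
The varve at the sediment surface is 1967 CE, so the volcanic ash layer dates to 1967 − 1615 = 352 CE.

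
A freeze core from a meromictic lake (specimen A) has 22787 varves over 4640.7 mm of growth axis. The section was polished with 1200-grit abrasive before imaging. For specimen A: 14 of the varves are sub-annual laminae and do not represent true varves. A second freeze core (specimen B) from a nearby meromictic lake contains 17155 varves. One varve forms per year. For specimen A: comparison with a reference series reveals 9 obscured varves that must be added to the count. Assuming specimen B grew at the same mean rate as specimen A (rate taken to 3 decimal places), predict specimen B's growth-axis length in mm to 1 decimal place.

Specimen A: true varve count = 22787 − 14 + 9 = 22782.
A: 4640.7 mm over 22782 years gives 4640.7 / 22782 ≈ 0.204 mm/year.
For B, 0.204 mm/year × 17155 years = 3499.6 mm.

3499.6 mm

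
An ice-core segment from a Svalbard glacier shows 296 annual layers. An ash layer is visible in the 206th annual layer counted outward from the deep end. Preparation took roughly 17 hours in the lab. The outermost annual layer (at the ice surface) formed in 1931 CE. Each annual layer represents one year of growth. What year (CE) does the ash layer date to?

296 − 206 = 90 annual layers lie beyond the ash layer toward the ice surface.
The annual layer at the ice surface is 1931 CE, so the ash layer dates to 1931 − 90 = 1841 CE.

1841 CE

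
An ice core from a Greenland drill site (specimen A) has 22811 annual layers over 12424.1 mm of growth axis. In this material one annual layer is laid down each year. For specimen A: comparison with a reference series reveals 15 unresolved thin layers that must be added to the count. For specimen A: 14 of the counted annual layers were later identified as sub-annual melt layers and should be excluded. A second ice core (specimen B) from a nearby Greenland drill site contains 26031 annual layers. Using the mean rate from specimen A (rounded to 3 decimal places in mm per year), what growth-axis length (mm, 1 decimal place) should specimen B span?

Specimen A: correcting the raw count gives 22811 − 14 + 15 = 22812 true annual layers.
A: Mean rate = 12424.1 mm / 22812 years ≈ 0.545 mm/yr.
B's length ≈ 0.545 × 26031 = 14186.9 mm.

14186.9 mm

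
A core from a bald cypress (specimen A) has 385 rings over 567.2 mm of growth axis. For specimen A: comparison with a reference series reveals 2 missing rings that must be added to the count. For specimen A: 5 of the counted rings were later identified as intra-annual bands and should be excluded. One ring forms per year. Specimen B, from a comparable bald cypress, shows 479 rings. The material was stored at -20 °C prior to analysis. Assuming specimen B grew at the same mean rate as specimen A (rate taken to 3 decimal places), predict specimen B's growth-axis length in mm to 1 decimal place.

Specimen A: true ring count = 385 − 5 + 2 = 382.
A: 567.2 mm over 382 years gives 567.2 / 382 ≈ 1.485 mm/year.
B's length ≈ 1.485 × 479 = 711.3 mm.

711.3 mm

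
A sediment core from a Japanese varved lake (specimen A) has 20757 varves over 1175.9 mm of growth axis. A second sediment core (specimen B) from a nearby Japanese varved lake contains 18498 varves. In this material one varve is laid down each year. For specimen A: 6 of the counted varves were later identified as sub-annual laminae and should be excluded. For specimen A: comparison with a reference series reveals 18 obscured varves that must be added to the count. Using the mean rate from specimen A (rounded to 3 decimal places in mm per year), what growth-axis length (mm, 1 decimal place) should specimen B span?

1054.4 mm

Specimen A: true varve count = 20757 − 6 + 18 = 20769.
A: Mean rate = 1175.9 mm / 20769 years ≈ 0.057 mm/yr.
B's length ≈ 0.057 × 18498 = 1054.4 mm.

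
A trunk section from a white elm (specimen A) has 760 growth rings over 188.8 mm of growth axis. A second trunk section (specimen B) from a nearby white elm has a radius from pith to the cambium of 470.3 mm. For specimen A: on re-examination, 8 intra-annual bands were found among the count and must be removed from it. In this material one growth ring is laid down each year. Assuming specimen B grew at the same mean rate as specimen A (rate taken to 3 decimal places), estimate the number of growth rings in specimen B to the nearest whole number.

1874 growth rings

Specimen A: after corrections the count is 760 − 8 = 752 growth rings.
A: 188.8 mm over 752 years gives 188.8 / 752 ≈ 0.251 mm per year.
B spans 470.3 / 0.251 = 1873.71 years ≈ 1874 growth rings.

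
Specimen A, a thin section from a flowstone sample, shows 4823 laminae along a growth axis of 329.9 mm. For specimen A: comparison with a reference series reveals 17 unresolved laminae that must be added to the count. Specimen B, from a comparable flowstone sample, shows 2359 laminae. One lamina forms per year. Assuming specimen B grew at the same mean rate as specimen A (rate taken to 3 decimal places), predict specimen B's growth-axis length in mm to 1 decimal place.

160.4 mm

Specimen A: adjusted count: 4823 + 17 = 4840 laminae.
A: Extension rate ≈ 329.9 / 4840 = 0.068 mm/year.
Length of B = 0.068 × 2359 = 160.4 mm.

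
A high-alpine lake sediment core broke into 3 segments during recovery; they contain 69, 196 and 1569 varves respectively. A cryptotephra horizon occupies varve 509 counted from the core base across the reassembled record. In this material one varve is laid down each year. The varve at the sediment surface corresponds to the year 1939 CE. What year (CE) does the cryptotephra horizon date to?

Total varves = 69 + 196 + 1569 = 1834.
The cryptotephra horizon sits at varve 509 from the core base, so 1834 − 509 = 1325 varves formed after it.
The varve at the sediment surface is 1939 CE, so the cryptotephra horizon dates to 1939 − 1325 = 614 CE.

614 CE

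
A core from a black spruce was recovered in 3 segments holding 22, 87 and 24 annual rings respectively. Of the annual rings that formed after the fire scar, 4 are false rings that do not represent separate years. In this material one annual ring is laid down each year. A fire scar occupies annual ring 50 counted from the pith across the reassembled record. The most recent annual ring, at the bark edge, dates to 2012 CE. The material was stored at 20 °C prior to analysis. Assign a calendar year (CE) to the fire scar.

Total annual rings = 22 + 87 + 24 = 133.
Between annual ring 50 and the bark edge there are 133 − 50 = 83 annual rings.
Excluding 4 false annual rings: 83 − 4 = 79.
Counting back 79 years from 2012 CE places the fire scar in 2012 − 79 = 1933 CE.

1933 CE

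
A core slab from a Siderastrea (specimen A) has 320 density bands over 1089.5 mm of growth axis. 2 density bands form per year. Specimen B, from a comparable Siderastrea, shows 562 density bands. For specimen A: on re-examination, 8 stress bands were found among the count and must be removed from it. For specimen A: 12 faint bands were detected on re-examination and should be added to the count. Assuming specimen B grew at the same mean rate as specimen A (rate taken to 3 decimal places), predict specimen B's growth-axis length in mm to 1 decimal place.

Specimen A: true density band count = 320 − 8 + 12 = 324.
Specimen A: with 2 density bands per year, 324 / 2 = 162 years.
A: 1089.5 mm over 162 years gives 1089.5 / 162 ≈ 6.725 mm/yr.
Specimen B: 562 density bands at 2 per year is 562 / 2 = 281 years. For B, 6.725 mm/year × 281 years = 1889.7 mm.

1889.7 mm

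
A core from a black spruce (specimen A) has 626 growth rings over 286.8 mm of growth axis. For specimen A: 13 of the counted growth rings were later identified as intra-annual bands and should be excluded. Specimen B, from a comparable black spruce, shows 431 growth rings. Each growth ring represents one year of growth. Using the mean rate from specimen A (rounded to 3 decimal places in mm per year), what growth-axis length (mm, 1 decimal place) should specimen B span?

201.7 mm

Specimen A: true growth ring count = 626 − 13 = 613.
A: Extension rate ≈ 286.8 / 613 = 0.468 mm/year.
Length of B = 0.468 × 431 = 201.7 mm.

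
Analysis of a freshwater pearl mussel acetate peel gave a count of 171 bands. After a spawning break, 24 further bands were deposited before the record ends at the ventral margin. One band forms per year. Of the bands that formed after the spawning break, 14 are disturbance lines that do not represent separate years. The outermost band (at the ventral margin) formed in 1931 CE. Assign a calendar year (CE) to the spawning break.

24 bands post-date the spawning break.
Removing the 14 false bands leaves 24 − 14 = 10 true bands beyond the spawning break.
1931 − 10 = 1921 CE.

1921 CE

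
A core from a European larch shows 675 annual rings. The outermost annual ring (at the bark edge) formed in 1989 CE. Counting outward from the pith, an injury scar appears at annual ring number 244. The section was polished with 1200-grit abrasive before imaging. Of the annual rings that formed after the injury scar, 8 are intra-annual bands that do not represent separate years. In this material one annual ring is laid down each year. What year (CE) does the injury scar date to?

1566 CE

The injury scar sits at annual ring 244 from the pith, so 675 − 244 = 431 annual rings formed after it.
Removing the 8 false annual rings leaves 431 − 8 = 423 true annual rings beyond the injury scar.
Counting back 423 years from 1989 CE places the injury scar in 1989 − 423 = 1566 CE.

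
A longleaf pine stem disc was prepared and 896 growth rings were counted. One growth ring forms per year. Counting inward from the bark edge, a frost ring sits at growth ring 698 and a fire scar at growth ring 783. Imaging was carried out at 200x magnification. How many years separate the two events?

The two markers are separated by 783 − 698 = 85 growth rings.
At one growth ring per year, 85 years elapsed between them.

85 years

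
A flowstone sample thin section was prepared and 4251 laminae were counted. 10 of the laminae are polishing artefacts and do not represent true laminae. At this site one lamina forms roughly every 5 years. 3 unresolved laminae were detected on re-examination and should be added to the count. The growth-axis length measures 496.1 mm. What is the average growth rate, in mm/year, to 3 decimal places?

Correcting the raw count gives 4251 − 10 + 3 = 4244 true laminae.
4244 laminae at 5 years each span 4244 × 5 = 21220 years.
496.1 mm over 21220 years gives 496.1 / 21220 ≈ 0.023 mm/year.

0.023 mm/year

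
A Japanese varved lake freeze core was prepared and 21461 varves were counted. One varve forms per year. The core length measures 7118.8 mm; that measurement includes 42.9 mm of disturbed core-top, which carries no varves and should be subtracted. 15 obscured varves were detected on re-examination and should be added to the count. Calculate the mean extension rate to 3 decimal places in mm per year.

Correcting the raw count gives 21461 + 15 = 21476 true varves.
Removing the 42.9 mm offcut leaves 7118.8 − 42.9 = 7075.9 mm.
Mean rate = 7075.9 mm / 21476 years ≈ 0.329 mm per year.

0.329 mm per year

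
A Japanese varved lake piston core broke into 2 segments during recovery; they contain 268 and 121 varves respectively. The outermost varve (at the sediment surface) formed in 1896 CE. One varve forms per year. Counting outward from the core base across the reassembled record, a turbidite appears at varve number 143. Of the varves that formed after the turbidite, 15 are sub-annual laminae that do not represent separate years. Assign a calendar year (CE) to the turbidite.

1665 CE

Total varves = 268 + 121 = 389.
The turbidite sits at varve 143 from the core base, so 389 − 143 = 246 varves formed after it.
246 − 15 false = 231 true varves after the turbidite.
1896 − 231 = 1665 CE.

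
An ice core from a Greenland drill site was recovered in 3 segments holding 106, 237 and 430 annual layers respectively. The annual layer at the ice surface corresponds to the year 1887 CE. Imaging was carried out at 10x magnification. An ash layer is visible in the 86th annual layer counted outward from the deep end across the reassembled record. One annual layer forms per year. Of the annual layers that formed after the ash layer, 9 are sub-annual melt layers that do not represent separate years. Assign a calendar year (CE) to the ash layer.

1209 CE

Total annual layers = 106 + 237 + 430 = 773.
The ash layer sits at annual layer 86 from the deep end, so 773 − 86 = 687 annual layers formed after it.
Excluding 9 false annual layers: 687 − 9 = 678.
1887 − 678 = 1209 CE.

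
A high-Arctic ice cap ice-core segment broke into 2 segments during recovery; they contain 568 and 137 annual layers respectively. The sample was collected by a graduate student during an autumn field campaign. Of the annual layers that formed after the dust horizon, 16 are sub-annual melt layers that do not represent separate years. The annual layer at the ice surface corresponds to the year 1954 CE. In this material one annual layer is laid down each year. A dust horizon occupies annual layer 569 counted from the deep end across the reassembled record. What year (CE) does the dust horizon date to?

1834 CE

Total annual layers = 568 + 137 = 705.
Between annual layer 569 and the ice surface there are 705 − 569 = 136 annual layers.
136 − 16 false = 120 true annual layers after the dust horizon.
Counting back 120 years from 1954 CE places the dust horizon in 1954 − 120 = 1834 CE.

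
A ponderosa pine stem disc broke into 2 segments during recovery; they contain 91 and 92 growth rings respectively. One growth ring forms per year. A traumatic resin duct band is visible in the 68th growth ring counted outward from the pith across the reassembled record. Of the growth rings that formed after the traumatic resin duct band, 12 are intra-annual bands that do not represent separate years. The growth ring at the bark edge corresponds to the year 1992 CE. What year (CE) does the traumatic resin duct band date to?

1889 CE

Total growth rings = 91 + 92 = 183.
Between growth ring 68 and the bark edge there are 183 − 68 = 115 growth rings.
Removing the 12 false growth rings leaves 115 − 12 = 103 true growth rings beyond the traumatic resin duct band.
Counting back 103 years from 1992 CE places the traumatic resin duct band in 1992 − 103 = 1889 CE.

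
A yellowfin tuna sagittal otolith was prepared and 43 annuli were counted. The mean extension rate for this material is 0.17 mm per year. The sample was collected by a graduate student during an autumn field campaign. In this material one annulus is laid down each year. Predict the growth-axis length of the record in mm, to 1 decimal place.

The record spans 43 years at 0.17 mm per year.
43 years at 0.17 mm/year gives 0.17 × 43 = 7.3 mm.

7.3 mm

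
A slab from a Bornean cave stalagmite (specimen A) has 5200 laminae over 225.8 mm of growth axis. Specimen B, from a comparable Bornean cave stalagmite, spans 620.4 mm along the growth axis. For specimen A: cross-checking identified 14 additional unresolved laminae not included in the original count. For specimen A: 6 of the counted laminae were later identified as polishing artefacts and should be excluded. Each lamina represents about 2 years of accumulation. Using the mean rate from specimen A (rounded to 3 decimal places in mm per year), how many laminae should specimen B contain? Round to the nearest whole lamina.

Specimen A: after corrections the count is 5200 − 6 + 14 = 5208 laminae.
Specimen A: at 2 years per lamina, 5208 × 2 = 10416 years.
A: Extension rate ≈ 225.8 / 10416 = 0.022 mm/year.
For B, 620.4 / 0.022 = 28200.00 years; at 2 years per lamina that is 28200.00 / 2 ≈ 14100 laminae.

14100 laminae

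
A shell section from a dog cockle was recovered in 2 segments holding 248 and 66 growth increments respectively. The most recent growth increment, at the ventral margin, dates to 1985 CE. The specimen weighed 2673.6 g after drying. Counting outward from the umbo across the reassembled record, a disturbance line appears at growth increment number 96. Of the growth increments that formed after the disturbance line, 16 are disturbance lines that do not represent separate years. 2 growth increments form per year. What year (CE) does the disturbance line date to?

1884 CE

Total growth increments = 248 + 66 = 314.
Between growth increment 96 and the ventral margin there are 314 − 96 = 218 growth increments.
Excluding 16 false growth increments: 218 − 16 = 202.
202 growth increments at 2 per year is 202 / 2 = 101 years.
Counting back 101 years from 1985 CE places the disturbance line in 1985 − 101 = 1884 CE.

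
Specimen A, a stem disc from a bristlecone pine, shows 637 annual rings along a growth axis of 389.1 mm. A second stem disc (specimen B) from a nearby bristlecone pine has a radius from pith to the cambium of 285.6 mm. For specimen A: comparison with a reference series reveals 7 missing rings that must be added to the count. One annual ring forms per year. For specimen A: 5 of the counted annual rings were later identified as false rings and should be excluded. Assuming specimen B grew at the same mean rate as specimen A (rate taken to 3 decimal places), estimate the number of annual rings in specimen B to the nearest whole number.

469 annual rings

Specimen A: true annual ring count = 637 − 5 + 7 = 639.
A: Extension rate ≈ 389.1 / 639 = 0.609 mm/year.
B spans 285.6 / 0.609 = 468.97 years ≈ 469 annual rings.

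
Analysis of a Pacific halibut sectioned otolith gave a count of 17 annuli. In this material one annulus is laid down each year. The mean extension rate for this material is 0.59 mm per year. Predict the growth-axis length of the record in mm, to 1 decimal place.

The record spans 17 years at 0.59 mm per year.
17 years at 0.59 mm/year gives 0.59 × 17 = 10.0 mm.

10.0 mm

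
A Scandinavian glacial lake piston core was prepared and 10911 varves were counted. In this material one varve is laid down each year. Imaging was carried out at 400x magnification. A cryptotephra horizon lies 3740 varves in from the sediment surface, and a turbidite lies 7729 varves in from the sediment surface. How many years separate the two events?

The two markers are separated by 7729 − 3740 = 3989 varves.
One varve per year makes the interval 3989 years.

3989 years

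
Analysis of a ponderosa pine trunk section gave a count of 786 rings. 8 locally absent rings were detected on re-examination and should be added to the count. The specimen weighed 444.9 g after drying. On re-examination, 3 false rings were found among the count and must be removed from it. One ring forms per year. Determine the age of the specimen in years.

791 years

True ring count = 786 − 3 + 8 = 791.
One ring per year makes the duration 791 years.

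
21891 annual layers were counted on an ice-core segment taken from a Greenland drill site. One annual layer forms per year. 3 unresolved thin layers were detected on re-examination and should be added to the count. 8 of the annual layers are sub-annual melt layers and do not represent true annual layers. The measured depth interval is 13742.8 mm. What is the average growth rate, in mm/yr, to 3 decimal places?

0.628 mm/yr

After corrections the count is 21891 − 8 + 3 = 21886 annual layers.
Extension rate ≈ 13742.8 / 21886 = 0.628 mm/yr.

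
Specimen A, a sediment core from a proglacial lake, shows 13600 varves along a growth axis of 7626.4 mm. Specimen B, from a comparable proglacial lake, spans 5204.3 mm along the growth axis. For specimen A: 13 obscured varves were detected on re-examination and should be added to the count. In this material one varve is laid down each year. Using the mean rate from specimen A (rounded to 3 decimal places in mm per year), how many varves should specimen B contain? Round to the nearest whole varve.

Specimen A: true varve count = 13600 + 13 = 13613.
A: 7626.4 mm over 13613 years gives 7626.4 / 13613 ≈ 0.560 mm per year.
Specimen B: 5204.3 mm / 0.560 mm per year = 9293.39 years ≈ 9293 varves.

9293 varves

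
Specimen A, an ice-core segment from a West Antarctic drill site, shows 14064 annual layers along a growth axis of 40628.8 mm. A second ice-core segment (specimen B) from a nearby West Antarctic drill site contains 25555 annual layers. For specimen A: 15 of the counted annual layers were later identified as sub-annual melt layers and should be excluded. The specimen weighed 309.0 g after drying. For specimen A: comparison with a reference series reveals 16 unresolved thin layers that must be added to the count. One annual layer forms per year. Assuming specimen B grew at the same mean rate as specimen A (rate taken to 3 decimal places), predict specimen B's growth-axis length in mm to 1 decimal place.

73828.4 mm

Specimen A: correcting the raw count gives 14064 − 15 + 16 = 14065 true annual layers.
A: Mean rate = 40628.8 mm / 14065 years ≈ 2.889 mm/yr.
B's length ≈ 2.889 × 25555 = 73828.4 mm.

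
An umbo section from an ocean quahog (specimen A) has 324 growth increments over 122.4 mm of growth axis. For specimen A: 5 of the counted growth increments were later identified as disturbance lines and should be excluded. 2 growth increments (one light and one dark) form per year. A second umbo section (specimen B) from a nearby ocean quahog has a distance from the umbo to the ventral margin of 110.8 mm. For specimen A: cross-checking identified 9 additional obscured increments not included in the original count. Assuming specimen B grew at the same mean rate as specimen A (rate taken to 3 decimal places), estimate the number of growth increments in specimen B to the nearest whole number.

297 growth increments

Specimen A: correcting the raw count gives 324 − 5 + 9 = 328 true growth increments.
Specimen A: 328 growth increments at 2 per year is 328 / 2 = 164 years.
A: 122.4 mm over 164 years gives 122.4 / 164 ≈ 0.746 mm per year.
B spans 110.8 / 0.746 = 148.53 years; at 2 growth increments per year that is 148.53 × 2 ≈ 297 growth increments.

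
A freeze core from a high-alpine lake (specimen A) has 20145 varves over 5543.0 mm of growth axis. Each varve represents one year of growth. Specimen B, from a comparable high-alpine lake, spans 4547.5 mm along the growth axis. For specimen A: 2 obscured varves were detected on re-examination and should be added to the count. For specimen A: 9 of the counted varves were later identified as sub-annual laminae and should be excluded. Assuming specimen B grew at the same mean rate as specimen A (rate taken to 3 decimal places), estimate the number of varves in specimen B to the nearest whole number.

Specimen A: adjusted count: 20145 − 9 + 2 = 20138 varves.
A: 5543.0 mm over 20138 years gives 5543.0 / 20138 ≈ 0.275 mm/yr.
For B, 4547.5 / 0.275 = 16536.36 years ≈ 16536 varves.

16536 varves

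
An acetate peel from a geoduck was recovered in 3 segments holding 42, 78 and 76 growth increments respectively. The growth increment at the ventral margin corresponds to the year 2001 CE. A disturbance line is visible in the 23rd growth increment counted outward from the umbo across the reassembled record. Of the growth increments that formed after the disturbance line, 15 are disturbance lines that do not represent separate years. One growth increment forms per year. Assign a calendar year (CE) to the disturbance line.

1843 CE

Total growth increments = 42 + 78 + 76 = 196.
The disturbance line sits at growth increment 23 from the umbo, so 196 − 23 = 173 growth increments formed after it.
Removing the 15 false growth increments leaves 173 − 15 = 158 true growth increments beyond the disturbance line.
The growth increment at the ventral margin is 2001 CE, so the disturbance line dates to 2001 − 158 = 1843 CE.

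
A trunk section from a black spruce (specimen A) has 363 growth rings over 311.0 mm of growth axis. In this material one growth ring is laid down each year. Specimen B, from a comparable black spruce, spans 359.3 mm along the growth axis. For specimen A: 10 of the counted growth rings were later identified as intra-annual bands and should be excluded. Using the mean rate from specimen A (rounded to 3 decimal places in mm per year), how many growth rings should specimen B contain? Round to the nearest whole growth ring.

Specimen A: after corrections the count is 363 − 10 = 353 growth rings.
A: Mean rate = 311.0 mm / 353 years ≈ 0.881 mm per year.
B spans 359.3 / 0.881 = 407.83 years ≈ 408 growth rings.

408 growth rings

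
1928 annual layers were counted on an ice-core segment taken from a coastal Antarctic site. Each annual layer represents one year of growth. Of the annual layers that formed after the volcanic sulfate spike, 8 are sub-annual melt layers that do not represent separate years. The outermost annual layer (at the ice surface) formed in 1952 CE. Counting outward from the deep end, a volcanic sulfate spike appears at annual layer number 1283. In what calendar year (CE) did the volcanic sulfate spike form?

The volcanic sulfate spike sits at annual layer 1283 from the deep end, so 1928 − 1283 = 645 annual layers formed after it.
Removing the 8 false annual layers leaves 645 − 8 = 637 true annual layers beyond the volcanic sulfate spike.
Counting back 637 years from 1952 CE places the volcanic sulfate spike in 1952 − 637 = 1315 CE.

1315 CE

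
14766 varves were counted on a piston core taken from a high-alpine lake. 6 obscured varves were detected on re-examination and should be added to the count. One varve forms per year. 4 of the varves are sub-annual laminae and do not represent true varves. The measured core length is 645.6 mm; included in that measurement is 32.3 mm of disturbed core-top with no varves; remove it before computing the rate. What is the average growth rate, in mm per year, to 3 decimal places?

Adjusted count: 14766 − 4 + 6 = 14768 varves.
The growth record spans 645.6 − 32.3 = 613.3 mm.
Mean rate = 613.3 mm / 14768 years ≈ 0.042 mm per year.

0.042 mm per year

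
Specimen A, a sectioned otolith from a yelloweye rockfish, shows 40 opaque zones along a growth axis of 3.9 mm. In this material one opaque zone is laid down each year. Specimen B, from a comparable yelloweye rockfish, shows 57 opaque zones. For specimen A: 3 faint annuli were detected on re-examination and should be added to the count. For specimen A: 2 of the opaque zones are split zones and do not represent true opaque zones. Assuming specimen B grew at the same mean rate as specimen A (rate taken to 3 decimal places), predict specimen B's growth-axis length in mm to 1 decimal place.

5.4 mm

Specimen A: after corrections the count is 40 − 2 + 3 = 41 opaque zones.
A: 3.9 mm over 41 years gives 3.9 / 41 ≈ 0.095 mm/yr.
For B, 0.095 mm/year × 57 years = 5.4 mm.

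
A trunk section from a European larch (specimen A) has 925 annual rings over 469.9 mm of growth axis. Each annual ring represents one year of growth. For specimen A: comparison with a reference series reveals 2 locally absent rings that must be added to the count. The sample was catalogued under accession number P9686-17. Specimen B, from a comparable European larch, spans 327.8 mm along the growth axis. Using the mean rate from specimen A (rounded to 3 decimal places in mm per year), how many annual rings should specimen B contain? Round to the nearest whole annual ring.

Specimen A: after corrections the count is 925 + 2 = 927 annual rings.
A: 469.9 mm over 927 years gives 469.9 / 927 ≈ 0.507 mm per year.
Specimen B: 327.8 mm / 0.507 mm per year = 646.55 years ≈ 647 annual rings.

647 annual rings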